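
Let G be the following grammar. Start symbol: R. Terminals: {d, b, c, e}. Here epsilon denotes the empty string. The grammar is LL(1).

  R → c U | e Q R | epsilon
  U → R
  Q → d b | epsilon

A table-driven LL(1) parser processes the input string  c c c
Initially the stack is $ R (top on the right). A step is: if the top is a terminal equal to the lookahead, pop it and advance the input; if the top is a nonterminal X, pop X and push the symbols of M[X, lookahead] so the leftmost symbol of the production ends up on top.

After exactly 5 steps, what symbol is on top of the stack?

U

step 1: stack=$ R  input=c c c $  — expand R → c U
step 2: stack=$ U c  input=c c c $  — match c
step 3: stack=$ U  input=c c $  — expand U → R
step 4: stack=$ R  input=c c $  — expand R → c U
step 5: stack=$ U c  input=c c $  — match c
Stack after step 5: $ U (top = U).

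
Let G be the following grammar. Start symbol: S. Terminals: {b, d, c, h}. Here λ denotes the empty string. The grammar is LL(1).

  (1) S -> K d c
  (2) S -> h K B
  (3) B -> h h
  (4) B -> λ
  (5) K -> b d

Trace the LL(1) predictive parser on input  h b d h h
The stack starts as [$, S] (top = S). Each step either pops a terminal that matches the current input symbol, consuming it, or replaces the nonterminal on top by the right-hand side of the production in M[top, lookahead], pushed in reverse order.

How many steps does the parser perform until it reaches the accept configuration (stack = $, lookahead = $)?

     Stack    Input        Action
  1  $ S      h b d h h $  expand S -> h K B
  2  $ B K h  h b d h h $  match h
  3  $ B K    b d h h $    expand K -> b d
  4  $ B d b  b d h h $    match b
  5  $ B d    d h h $      match d
  6  $ B      h h $        expand B -> h h
  7  $ h h    h h $        match h
  8  $ h      h $          match h
Accept reached after 8 steps.

8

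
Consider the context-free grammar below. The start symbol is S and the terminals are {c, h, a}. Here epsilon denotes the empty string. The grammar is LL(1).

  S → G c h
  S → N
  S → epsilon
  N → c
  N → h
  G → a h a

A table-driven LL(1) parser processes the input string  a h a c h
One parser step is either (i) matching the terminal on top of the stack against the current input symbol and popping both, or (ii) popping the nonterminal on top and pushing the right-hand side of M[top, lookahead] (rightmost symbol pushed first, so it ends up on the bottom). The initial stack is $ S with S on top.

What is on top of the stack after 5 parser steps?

     Stack        Input        Action
  1  $ S          a h a c h $  expand S → G c h
  2  $ h c G      a h a c h $  expand G → a h a
  3  $ h c a h a  a h a c h $  match a
  4  $ h c a h    h a c h $    match h
  5  $ h c a      a c h $      match a
Stack after step 5: $ h c (top = c).

c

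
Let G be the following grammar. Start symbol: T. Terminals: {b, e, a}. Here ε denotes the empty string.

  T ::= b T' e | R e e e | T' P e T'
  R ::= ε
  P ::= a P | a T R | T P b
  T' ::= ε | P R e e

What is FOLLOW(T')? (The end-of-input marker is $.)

{$, a, b, e}

FIRST(R) = {ε}
FIRST(T) = {a, b, e}  (via R e e e, T' P e T')
FIRST(P) = {a, b, e}  (via T P b)
FIRST(T') = {ε, a, b, e}  (via P R e e)
FOLLOW(T) includes $ since T is the start symbol.
FOLLOW(P): in T::=T' P e T', P is followed by e T' with FIRST {e}; in P::=a P, the suffix after P is empty (adds nothing new); in P::=T P b, P is followed by b with FIRST {b}; in T'::=P R e e, P is followed by R e e with FIRST {e}. Thus FOLLOW(P) = {b, e}.
FOLLOW(T): in P::=a T R, T is followed by R with FIRST {ε}; in P::=a T R, the suffix after T is nullable, so FOLLOW(T) ⊇ FOLLOW(P) = {b, e}; in P::=T P b, T is followed by P b with FIRST {a, b, e}. Thus FOLLOW(T) = {$, a, b, e}.
FOLLOW(R): in T::=R e e e, R is followed by e e e with FIRST {e}; in P::=a T R, the suffix after R is empty, so FOLLOW(R) ⊇ FOLLOW(P) = {b, e}; in T'::=P R e e, R is followed by e e with FIRST {e}. Thus FOLLOW(R) = {b, e}.
FOLLOW(T'): in T::=b T' e, T' is followed by e with FIRST {e}; in T::=T' P e T' (occurrence 1), T' is followed by P e T' with FIRST {a, b, e}; in T::=T' P e T' (occurrence 2), the suffix after T' is empty, so FOLLOW(T') ⊇ FOLLOW(T) = {$, a, b, e}. Thus FOLLOW(T') = {$, a, b, e}.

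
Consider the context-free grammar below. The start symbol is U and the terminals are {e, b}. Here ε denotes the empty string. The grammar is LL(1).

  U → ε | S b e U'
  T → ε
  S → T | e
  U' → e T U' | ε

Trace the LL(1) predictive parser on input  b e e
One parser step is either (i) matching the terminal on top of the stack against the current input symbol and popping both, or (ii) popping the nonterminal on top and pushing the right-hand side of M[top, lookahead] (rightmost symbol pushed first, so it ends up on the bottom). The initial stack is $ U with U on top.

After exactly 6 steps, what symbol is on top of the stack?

e

     Stack       Input    Action
  1  $ U         b e e $  expand U → S b e U'
  2  $ U' e b S  b e e $  expand S → T
  3  $ U' e b T  b e e $  expand T → ε
  4  $ U' e b    b e e $  match b
  5  $ U' e      e e $    match e
  6  $ U'        e $      expand U' → e T U'
Stack after step 6: $ U' T e (top = e).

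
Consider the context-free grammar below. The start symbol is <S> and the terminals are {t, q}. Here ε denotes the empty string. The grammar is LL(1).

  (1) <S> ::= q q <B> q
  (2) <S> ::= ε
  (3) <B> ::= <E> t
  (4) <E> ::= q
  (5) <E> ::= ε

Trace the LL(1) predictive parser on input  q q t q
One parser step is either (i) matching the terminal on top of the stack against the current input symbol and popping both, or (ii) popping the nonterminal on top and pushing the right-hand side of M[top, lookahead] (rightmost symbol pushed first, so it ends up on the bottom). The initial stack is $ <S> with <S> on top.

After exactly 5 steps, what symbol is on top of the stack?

step 1: stack=$ <S>  input=q q t q $  — expand <S> ::= q q <B> q
step 2: stack=$ q <B> q q  input=q q t q $  — match q
step 3: stack=$ q <B> q  input=q t q $  — match q
step 4: stack=$ q <B>  input=t q $  — expand <B> ::= <E> t
step 5: stack=$ q t <E>  input=t q $  — expand <E> ::= ε
Stack after step 5: $ q t (top = t).

t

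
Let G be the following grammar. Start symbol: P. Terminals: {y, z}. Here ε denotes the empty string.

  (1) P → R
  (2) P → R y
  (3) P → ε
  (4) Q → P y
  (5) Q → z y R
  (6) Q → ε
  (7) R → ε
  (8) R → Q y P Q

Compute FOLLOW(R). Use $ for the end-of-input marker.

FIRST(P) = {ε, y, z}  (via R, R y)
FIRST(Q) = {ε, y, z}  (via P y)
FIRST(R) = {ε, y, z}  (via Q y P Q)
FOLLOW(P) includes $ since P is the start symbol.
FOLLOW(P): in Q→P y, P is followed by y with FIRST {y}; in R→Q y P Q, P is followed by Q with FIRST {ε, y, z}; in R→Q y P Q, the suffix after P is nullable, so FOLLOW(P) ⊇ FOLLOW(R) = {$, y, z}. Thus FOLLOW(P) = {$, y, z}.
FOLLOW(Q): in R→Q y P Q (occurrence 1), Q is followed by y P Q with FIRST {y}; in R→Q y P Q (occurrence 2), the suffix after Q is empty, so FOLLOW(Q) ⊇ FOLLOW(R) = {$, y, z}. Thus FOLLOW(Q) = {$, y, z}.
FOLLOW(R): in P→R, the suffix after R is empty, so FOLLOW(R) ⊇ FOLLOW(P) = {$, y, z}; in P→R y, R is followed by y with FIRST {y}; in Q→z y R, the suffix after R is empty, so FOLLOW(R) ⊇ FOLLOW(Q) = {$, y, z}. Thus FOLLOW(R) = {$, y, z}.

{$, y, z}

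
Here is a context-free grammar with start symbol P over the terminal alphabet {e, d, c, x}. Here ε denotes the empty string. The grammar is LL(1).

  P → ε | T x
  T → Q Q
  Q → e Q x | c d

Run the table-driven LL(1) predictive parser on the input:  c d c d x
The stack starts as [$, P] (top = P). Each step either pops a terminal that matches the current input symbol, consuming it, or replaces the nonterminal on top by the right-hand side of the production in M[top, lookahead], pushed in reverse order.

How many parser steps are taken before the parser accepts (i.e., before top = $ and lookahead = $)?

step 1: stack=$ P  input=c d c d x $  — expand P → T x
step 2: stack=$ x T  input=c d c d x $  — expand T → Q Q
step 3: stack=$ x Q Q  input=c d c d x $  — expand Q → c d
step 4: stack=$ x Q d c  input=c d c d x $  — match c
step 5: stack=$ x Q d  input=d c d x $  — match d
step 6: stack=$ x Q  input=c d x $  — expand Q → c d
step 7: stack=$ x d c  input=c d x $  — match c
step 8: stack=$ x d  input=d x $  — match d
step 9: stack=$ x  input=x $  — match x
Accept reached after 9 steps.

9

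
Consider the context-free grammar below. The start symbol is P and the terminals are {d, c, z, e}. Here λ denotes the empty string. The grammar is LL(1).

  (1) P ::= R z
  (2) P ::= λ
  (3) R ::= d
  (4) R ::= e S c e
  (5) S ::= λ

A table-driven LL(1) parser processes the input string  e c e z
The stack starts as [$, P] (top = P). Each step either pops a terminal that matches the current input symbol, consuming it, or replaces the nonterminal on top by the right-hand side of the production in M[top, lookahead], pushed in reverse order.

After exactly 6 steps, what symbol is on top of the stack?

step 1: stack=$ P  input=e c e z $  — expand P ::= R z
step 2: stack=$ z R  input=e c e z $  — expand R ::= e S c e
step 3: stack=$ z e c S e  input=e c e z $  — match e
step 4: stack=$ z e c S  input=c e z $  — expand S ::= λ
step 5: stack=$ z e c  input=c e z $  — match c
step 6: stack=$ z e  input=e z $  — match e
Stack after step 6: $ z (top = z).

z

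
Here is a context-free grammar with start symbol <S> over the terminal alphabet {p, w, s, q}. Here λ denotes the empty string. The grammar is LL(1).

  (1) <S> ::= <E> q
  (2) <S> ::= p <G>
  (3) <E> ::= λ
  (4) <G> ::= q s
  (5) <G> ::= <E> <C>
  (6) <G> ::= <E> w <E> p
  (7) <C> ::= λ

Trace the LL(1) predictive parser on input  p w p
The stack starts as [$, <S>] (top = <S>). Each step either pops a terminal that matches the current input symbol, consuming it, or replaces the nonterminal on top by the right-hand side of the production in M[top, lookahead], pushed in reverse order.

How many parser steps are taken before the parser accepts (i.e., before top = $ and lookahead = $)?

step 1: stack=$ <S>  input=p w p $  — expand <S> ::= p <G>
step 2: stack=$ <G> p  input=p w p $  — match p
step 3: stack=$ <G>  input=w p $  — expand <G> ::= <E> w <E> p
step 4: stack=$ p <E> w <E>  input=w p $  — expand <E> ::= λ
step 5: stack=$ p <E> w  input=w p $  — match w
step 6: stack=$ p <E>  input=p $  — expand <E> ::= λ
step 7: stack=$ p  input=p $  — match p
Accept reached after 7 steps.

7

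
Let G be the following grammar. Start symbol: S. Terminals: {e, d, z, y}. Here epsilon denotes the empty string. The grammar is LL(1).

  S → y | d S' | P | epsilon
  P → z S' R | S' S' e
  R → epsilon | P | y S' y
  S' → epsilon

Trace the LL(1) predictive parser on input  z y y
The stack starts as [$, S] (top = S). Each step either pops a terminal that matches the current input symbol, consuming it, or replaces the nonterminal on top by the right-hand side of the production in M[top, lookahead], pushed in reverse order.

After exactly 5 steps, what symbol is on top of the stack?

y

     Stack     Input    Action
  1  $ S       z y y $  expand S → P
  2  $ P       z y y $  expand P → z S' R
  3  $ R S' z  z y y $  match z
  4  $ R S'    y y $    expand S' → epsilon
  5  $ R       y y $    expand R → y S' y
Stack after step 5: $ y S' y (top = y).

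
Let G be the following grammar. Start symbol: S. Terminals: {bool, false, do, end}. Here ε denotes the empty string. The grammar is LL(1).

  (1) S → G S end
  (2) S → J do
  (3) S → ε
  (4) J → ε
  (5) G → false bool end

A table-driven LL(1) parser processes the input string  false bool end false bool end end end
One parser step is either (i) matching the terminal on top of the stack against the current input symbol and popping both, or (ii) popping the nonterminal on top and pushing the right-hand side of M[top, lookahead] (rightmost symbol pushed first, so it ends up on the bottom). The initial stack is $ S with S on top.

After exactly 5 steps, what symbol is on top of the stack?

S

     Stack                   Input                                    Action
  1  $ S                     false bool end false bool end end end $  expand S → G S end
  2  $ end S G               false bool end false bool end end end $  expand G → false bool end
  3  $ end S end bool false  false bool end false bool end end end $  match false
  4  $ end S end bool        bool end false bool end end end $        match bool
  5  $ end S end             end false bool end end end $             match end
Stack after step 5: $ end S (top = S).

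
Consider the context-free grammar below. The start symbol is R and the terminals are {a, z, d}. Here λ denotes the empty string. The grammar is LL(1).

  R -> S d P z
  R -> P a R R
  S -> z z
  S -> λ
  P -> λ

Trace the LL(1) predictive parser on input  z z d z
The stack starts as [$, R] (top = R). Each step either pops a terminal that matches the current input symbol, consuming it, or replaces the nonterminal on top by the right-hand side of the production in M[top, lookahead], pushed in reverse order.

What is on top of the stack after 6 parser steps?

     Stack        Input      Action
  1  $ R          z z d z $  expand R -> S d P z
  2  $ z P d S    z z d z $  expand S -> z z
  3  $ z P d z z  z z d z $  match z
  4  $ z P d z    z d z $    match z
  5  $ z P d      d z $      match d
  6  $ z P        z $        expand P -> λ
Stack after step 6: $ z (top = z).

z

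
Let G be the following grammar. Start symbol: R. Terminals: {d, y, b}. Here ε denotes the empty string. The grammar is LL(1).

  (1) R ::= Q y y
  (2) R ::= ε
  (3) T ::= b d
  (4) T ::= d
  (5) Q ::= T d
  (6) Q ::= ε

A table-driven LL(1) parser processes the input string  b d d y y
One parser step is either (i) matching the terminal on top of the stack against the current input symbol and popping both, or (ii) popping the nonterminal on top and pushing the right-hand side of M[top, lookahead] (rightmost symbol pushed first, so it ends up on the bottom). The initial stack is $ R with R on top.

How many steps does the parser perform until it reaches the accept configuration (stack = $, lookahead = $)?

     Stack        Input        Action
  1  $ R          b d d y y $  expand R ::= Q y y
  2  $ y y Q      b d d y y $  expand Q ::= T d
  3  $ y y d T    b d d y y $  expand T ::= b d
  4  $ y y d d b  b d d y y $  match b
  5  $ y y d d    d d y y $    match d
  6  $ y y d      d y y $      match d
  7  $ y y        y y $        match y
  8  $ y          y $          match y
Accept reached after 8 steps.

8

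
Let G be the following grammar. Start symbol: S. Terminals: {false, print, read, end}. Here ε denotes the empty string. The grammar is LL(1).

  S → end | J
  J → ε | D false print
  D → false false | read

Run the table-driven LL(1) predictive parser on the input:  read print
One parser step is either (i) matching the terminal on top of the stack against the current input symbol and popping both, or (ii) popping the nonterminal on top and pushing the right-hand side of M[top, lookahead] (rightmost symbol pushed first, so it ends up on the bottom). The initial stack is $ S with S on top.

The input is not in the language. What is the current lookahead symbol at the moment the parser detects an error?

     Stack               Input         Action
  1  $ S                 read print $  expand S → J
  2  $ J                 read print $  expand J → D false print
  3  $ print false D     read print $  expand D → read
  4  $ print false read  read print $  match read
  5  $ print false       print $       error: top is terminal false but lookahead is print

print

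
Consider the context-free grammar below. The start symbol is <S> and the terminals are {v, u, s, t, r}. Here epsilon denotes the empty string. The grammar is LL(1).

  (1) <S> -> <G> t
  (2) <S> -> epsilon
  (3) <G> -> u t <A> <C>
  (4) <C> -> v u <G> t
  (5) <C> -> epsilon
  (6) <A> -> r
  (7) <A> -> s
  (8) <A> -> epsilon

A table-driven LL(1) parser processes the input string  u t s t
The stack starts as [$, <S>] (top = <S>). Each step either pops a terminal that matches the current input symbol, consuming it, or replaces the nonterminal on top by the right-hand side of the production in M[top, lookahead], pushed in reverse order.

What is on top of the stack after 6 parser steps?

step 1: stack=$ <S>  input=u t s t $  — expand <S> -> <G> t
step 2: stack=$ t <G>  input=u t s t $  — expand <G> -> u t <A> <C>
step 3: stack=$ t <C> <A> t u  input=u t s t $  — match u
step 4: stack=$ t <C> <A> t  input=t s t $  — match t
step 5: stack=$ t <C> <A>  input=s t $  — expand <A> -> s
step 6: stack=$ t <C> s  input=s t $  — match s
Stack after step 6: $ t <C> (top = <C>).

<C>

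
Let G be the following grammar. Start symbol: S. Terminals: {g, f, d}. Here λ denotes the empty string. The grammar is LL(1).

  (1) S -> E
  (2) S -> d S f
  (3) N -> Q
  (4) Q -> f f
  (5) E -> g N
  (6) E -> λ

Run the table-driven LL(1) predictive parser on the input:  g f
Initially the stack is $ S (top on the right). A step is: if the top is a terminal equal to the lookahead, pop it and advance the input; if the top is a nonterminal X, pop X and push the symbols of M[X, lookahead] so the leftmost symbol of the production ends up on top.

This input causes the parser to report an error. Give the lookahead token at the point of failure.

     Stack  Input  Action
  1  $ S    g f $  expand S -> E
  2  $ E    g f $  expand E -> g N
  3  $ N g  g f $  match g
  4  $ N    f $    expand N -> Q
  5  $ Q    f $    expand Q -> f f
  6  $ f f  f $    match f
  7  $ f    $      error: top is terminal f but lookahead is $

$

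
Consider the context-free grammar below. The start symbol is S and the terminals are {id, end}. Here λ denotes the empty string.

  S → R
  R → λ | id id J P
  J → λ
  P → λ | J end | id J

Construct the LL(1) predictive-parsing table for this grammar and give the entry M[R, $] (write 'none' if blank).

R → λ

FIRST(R) = {λ, id}
FIRST(J) = {λ}
FIRST(S) = {λ, id}  (via R)
FIRST(P) = {λ, end, id}  (via J end)
FOLLOW(S) includes $ since S is the start symbol.
FOLLOW(S): S appears on no right-hand side. Thus FOLLOW(S) = {$}.
FOLLOW(R): in S→R, the suffix after R is empty, so FOLLOW(R) ⊇ FOLLOW(S) = {$}. Thus FOLLOW(R) = {$}.
For R → λ: FIRST(λ) = {λ}, so it goes in M[R, t] for t ∈ {}; since λ ∈ FIRST, also for every t ∈ FOLLOW(R) = {$}.
For R → id id J P: FIRST(id id J P) = {id}, so it goes in M[R, t] for t ∈ {id}.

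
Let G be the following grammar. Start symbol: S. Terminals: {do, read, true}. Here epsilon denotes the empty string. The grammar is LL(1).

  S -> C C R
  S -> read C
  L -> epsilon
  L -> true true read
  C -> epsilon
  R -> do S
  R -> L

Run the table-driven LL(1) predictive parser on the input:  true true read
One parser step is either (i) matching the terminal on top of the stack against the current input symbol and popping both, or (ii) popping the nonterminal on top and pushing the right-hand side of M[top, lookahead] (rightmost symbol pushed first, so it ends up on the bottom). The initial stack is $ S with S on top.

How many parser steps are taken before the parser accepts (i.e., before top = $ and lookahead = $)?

     Stack             Input             Action
  1  $ S               true true read $  expand S -> C C R
  2  $ R C C           true true read $  expand C -> epsilon
  3  $ R C             true true read $  expand C -> epsilon
  4  $ R               true true read $  expand R -> L
  5  $ L               true true read $  expand L -> true true read
  6  $ read true true  true true read $  match true
  7  $ read true       true read $       match true
  8  $ read            read $            match read
Accept reached after 8 steps.

8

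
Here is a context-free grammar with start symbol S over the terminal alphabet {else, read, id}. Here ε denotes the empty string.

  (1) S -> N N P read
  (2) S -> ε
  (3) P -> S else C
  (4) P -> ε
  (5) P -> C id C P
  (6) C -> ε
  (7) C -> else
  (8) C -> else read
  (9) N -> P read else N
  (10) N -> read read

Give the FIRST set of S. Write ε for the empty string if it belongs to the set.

FIRST(C): from C->ε we get {ε}; from C->else we get {else}; from C->else read we get {else}. So FIRST(C) = {ε, else}.
FIRST(S): from S->N N P read we get {else, id, read}; from S->ε we get {ε}. So FIRST(S) = {ε, else, id, read}.
FIRST(P): from P->S else C we get {else, id, read}; from P->ε we get {ε}; from P->C id C P we get {else, id}. So FIRST(P) = {ε, else, id, read}.
FIRST(N): from N->P read else N we get {else, id, read}; from N->read read we get {read}. So FIRST(N) = {else, id, read}.

{ε, else, id, read}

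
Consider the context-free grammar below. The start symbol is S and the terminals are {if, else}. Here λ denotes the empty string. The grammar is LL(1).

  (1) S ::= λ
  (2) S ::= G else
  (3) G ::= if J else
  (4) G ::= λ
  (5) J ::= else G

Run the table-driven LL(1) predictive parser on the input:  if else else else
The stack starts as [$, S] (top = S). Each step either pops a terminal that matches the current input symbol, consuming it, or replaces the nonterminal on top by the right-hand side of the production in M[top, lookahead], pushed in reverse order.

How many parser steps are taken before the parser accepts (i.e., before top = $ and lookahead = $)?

8

step 1: stack=$ S  input=if else else else $  — expand S ::= G else
step 2: stack=$ else G  input=if else else else $  — expand G ::= if J else
step 3: stack=$ else else J if  input=if else else else $  — match if
step 4: stack=$ else else J  input=else else else $  — expand J ::= else G
step 5: stack=$ else else G else  input=else else else $  — match else
step 6: stack=$ else else G  input=else else $  — expand G ::= λ
step 7: stack=$ else else  input=else else $  — match else
step 8: stack=$ else  input=else $  — match else
Accept reached after 8 steps.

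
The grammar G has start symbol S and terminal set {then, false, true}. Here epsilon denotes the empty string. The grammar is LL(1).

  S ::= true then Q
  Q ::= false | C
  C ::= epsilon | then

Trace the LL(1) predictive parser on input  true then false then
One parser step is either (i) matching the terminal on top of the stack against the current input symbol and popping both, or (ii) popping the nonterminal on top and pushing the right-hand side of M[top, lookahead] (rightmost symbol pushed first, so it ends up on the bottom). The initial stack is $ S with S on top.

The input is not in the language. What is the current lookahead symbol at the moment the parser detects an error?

     Stack          Input                   Action
  1  $ S            true then false then $  expand S ::= true then Q
  2  $ Q then true  true then false then $  match true
  3  $ Q then       then false then $       match then
  4  $ Q            false then $            expand Q ::= false
  5  $ false        false then $            match false
  6  $              then $                  error: stack empty but input remains

then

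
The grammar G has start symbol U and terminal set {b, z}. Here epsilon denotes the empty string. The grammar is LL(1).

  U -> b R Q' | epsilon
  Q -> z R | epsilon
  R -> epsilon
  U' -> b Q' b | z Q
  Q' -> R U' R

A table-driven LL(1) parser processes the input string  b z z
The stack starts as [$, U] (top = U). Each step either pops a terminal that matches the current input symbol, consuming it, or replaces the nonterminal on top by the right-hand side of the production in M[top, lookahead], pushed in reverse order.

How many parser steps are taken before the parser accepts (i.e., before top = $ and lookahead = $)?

step 1: stack=$ U  input=b z z $  — expand U -> b R Q'
step 2: stack=$ Q' R b  input=b z z $  — match b
step 3: stack=$ Q' R  input=z z $  — expand R -> epsilon
step 4: stack=$ Q'  input=z z $  — expand Q' -> R U' R
step 5: stack=$ R U' R  input=z z $  — expand R -> epsilon
step 6: stack=$ R U'  input=z z $  — expand U' -> z Q
step 7: stack=$ R Q z  input=z z $  — match z
step 8: stack=$ R Q  input=z $  — expand Q -> z R
step 9: stack=$ R R z  input=z $  — match z
step 10: stack=$ R R  input=$  — expand R -> epsilon
step 11: stack=$ R  input=$  — expand R -> epsilon
Accept reached after 11 steps.

11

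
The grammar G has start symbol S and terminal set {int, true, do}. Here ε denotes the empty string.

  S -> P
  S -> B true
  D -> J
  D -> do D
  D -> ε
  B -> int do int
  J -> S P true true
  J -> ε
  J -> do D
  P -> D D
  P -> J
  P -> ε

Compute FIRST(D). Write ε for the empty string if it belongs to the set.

{ε, do, int, true}

FIRST(B) = {int}
FIRST(S) = {ε, do, int, true}  (via P, B true)
FIRST(D) = {ε, do, int, true}  (via J)
FIRST(J) = {ε, do, int, true}  (via S P true true)
FIRST(P) = {ε, do, int, true}  (via D D, J)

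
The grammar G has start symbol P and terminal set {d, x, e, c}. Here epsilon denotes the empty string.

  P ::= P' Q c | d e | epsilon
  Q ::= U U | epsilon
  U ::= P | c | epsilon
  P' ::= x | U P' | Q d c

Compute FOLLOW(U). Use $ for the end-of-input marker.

{c, d, x}

FIRST(P): from P::=P' Q c we get {c, d, x}; from P::=d e we get {d}; from P::=epsilon we get {epsilon}. So FIRST(P) = {epsilon, c, d, x}.
FIRST(U): from U::=P we get {epsilon, c, d, x}; from U::=c we get {c}; from U::=epsilon we get {epsilon}. So FIRST(U) = {epsilon, c, d, x}.
FIRST(Q): from Q::=U U we get {epsilon, c, d, x}; from Q::=epsilon we get {epsilon}. So FIRST(Q) = {epsilon, c, d, x}.
FIRST(P'): from P'::=x we get {x}; from P'::=U P' we get {c, d, x}; from P'::=Q d c we get {c, d, x}. So FIRST(P') = {c, d, x}.
FOLLOW(P) includes $ since P is the start symbol.
FOLLOW(Q): in P::=P' Q c, Q is followed by c with FIRST {c}; in P'::=Q d c, Q is followed by d c with FIRST {d}. Thus FOLLOW(Q) = {c, d}.
FOLLOW(U): in Q::=U U (occurrence 1), U is followed by U with FIRST {epsilon, c, d, x}; in Q::=U U (occurrence 1), the suffix after U is nullable, so FOLLOW(U) ⊇ FOLLOW(Q) = {c, d}; in Q::=U U (occurrence 2), the suffix after U is empty, so FOLLOW(U) ⊇ FOLLOW(Q) = {c, d}; in P'::=U P', U is followed by P' with FIRST {c, d, x}. Thus FOLLOW(U) = {c, d, x}.
FOLLOW(P): in U::=P, the suffix after P is empty, so FOLLOW(P) ⊇ FOLLOW(U) = {c, d, x}. Thus FOLLOW(P) = {$, c, d, x}.
FOLLOW(P'): in P::=P' Q c, P' is followed by Q c with FIRST {c, d, x}; in P'::=U P', the suffix after P' is empty (adds nothing new). Thus FOLLOW(P') = {c, d, x}.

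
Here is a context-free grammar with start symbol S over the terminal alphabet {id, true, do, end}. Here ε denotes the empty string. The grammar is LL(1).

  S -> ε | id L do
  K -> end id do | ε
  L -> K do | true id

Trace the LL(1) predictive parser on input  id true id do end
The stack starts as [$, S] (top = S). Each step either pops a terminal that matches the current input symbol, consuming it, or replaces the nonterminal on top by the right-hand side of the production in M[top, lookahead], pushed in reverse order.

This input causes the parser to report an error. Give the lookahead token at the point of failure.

end

step 1: stack=$ S  input=id true id do end $  — expand S -> id L do
step 2: stack=$ do L id  input=id true id do end $  — match id
step 3: stack=$ do L  input=true id do end $  — expand L -> true id
step 4: stack=$ do id true  input=true id do end $  — match true
step 5: stack=$ do id  input=id do end $  — match id
step 6: stack=$ do  input=do end $  — match do
step 7: stack=$  input=end $  — error: stack empty but input remains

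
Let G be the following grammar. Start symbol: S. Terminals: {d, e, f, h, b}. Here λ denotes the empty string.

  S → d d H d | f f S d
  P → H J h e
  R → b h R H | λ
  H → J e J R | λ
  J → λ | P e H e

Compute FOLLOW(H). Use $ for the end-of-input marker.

{d, e, h}

FIRST(S): from S→d d H d we get {d}; from S→f f S d we get {f}. So FIRST(S) = {d, f}.
FIRST(R): from R→b h R H we get {b}; from R→λ we get {λ}. So FIRST(R) = {λ, b}.
FIRST(P): from P→H J h e we get {e, h}. So FIRST(P) = {e, h}.
FIRST(J): from J→λ we get {λ}; from J→P e H e we get {e, h}. So FIRST(J) = {λ, e, h}.
FIRST(H): from H→J e J R we get {e, h}; from H→λ we get {λ}. So FIRST(H) = {λ, e, h}.
FOLLOW(S) includes $ since S is the start symbol.
FOLLOW(S): in S→f f S d, S is followed by d with FIRST {d}. Thus FOLLOW(S) = {$, d}.
FOLLOW(P): in J→P e H e, P is followed by e H e with FIRST {e}. Thus FOLLOW(P) = {e}.
FOLLOW(R): in R→b h R H, R is followed by H with FIRST {λ, e, h}; in R→b h R H, the suffix after R is nullable (adds nothing new); in H→J e J R, the suffix after R is empty, so FOLLOW(R) ⊇ FOLLOW(H) = {d, e, h}. Thus FOLLOW(R) = {d, e, h}.
FOLLOW(H): in S→d d H d, H is followed by d with FIRST {d}; in P→H J h e, H is followed by J h e with FIRST {e, h}; in R→b h R H, the suffix after H is empty, so FOLLOW(H) ⊇ FOLLOW(R) = {d, e, h}; in J→P e H e, H is followed by e with FIRST {e}. Thus FOLLOW(H) = {d, e, h}.
FOLLOW(J): in P→H J h e, J is followed by h e with FIRST {h}; in H→J e J R (occurrence 1), J is followed by e J R with FIRST {e}; in H→J e J R (occurrence 2), J is followed by R with FIRST {λ, b}; in H→J e J R (occurrence 2), the suffix after J is nullable, so FOLLOW(J) ⊇ FOLLOW(H) = {d, e, h}. Thus FOLLOW(J) = {b, d, e, h}.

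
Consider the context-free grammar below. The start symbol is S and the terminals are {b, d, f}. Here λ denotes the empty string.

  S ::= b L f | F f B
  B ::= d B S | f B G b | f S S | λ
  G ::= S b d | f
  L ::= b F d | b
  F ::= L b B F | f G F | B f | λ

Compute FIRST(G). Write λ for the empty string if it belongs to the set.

FIRST(B) = {λ, d, f}
FIRST(L) = {b}
FIRST(F) = {λ, b, d, f}  (via L b B F, B f)
FIRST(S) = {b, d, f}  (via F f B)
FIRST(G) = {b, d, f}  (via S b d)

{b, d, f}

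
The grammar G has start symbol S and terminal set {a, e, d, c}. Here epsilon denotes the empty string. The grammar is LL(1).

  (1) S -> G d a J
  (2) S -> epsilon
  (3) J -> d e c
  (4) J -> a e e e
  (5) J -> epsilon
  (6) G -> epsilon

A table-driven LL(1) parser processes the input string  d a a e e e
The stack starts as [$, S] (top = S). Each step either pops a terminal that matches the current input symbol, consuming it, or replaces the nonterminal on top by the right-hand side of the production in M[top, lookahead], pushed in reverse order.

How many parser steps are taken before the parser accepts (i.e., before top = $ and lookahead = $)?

9

step 1: stack=$ S  input=d a a e e e $  — expand S -> G d a J
step 2: stack=$ J a d G  input=d a a e e e $  — expand G -> epsilon
step 3: stack=$ J a d  input=d a a e e e $  — match d
step 4: stack=$ J a  input=a a e e e $  — match a
step 5: stack=$ J  input=a e e e $  — expand J -> a e e e
step 6: stack=$ e e e a  input=a e e e $  — match a
step 7: stack=$ e e e  input=e e e $  — match e
step 8: stack=$ e e  input=e e $  — match e
step 9: stack=$ e  input=e $  — match e
Accept reached after 9 steps.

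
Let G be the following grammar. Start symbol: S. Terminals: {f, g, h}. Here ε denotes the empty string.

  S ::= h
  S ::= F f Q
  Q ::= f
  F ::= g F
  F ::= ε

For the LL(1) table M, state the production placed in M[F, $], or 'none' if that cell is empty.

FIRST(Q) = {f}
FIRST(F) = {ε, g}
FIRST(S) = {f, g, h}  (via F f Q)
FOLLOW(S) includes $ since S is the start symbol.
FOLLOW(F): in S::=F f Q, F is followed by f Q with FIRST {f}; in F::=g F, the suffix after F is empty (adds nothing new). Thus FOLLOW(F) = {f}.
For F ::= g F: FIRST(g F) = {g}, so it goes in M[F, t] for t ∈ {g}.
For F ::= ε: FIRST(ε) = {ε}, so it goes in M[F, t] for t ∈ {}; since ε ∈ FIRST, also for every t ∈ FOLLOW(F) = {f}.
None of these place a production in M[F, $].

none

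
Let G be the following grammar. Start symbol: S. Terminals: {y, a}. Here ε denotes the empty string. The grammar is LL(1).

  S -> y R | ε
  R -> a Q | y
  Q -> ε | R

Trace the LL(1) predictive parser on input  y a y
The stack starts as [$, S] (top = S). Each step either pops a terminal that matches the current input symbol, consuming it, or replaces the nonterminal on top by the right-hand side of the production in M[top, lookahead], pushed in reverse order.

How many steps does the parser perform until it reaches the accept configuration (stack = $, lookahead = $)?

7

     Stack  Input    Action
  1  $ S    y a y $  expand S -> y R
  2  $ R y  y a y $  match y
  3  $ R    a y $    expand R -> a Q
  4  $ Q a  a y $    match a
  5  $ Q    y $      expand Q -> R
  6  $ R    y $      expand R -> y
  7  $ y    y $      match y
Accept reached after 7 steps.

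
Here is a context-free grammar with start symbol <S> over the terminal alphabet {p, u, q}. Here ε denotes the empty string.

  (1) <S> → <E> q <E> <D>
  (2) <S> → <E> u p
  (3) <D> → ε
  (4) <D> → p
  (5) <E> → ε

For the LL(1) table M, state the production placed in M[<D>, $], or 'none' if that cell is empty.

<D> → ε

FIRST(<D>): from <D>→ε we get {ε}; from <D>→p we get {p}. So FIRST(<D>) = {ε, p}.
FIRST(<E>): from <E>→ε we get {ε}. So FIRST(<E>) = {ε}.
FIRST(<S>): from <S>→<E> q <E> <D> we get {q}; from <S>→<E> u p we get {u}. So FIRST(<S>) = {q, u}.
FOLLOW(<S>) includes $ since <S> is the start symbol.
FOLLOW(<S>): <S> appears on no right-hand side. Thus FOLLOW(<S>) = {$}.
FOLLOW(<D>): in <S>→<E> q <E> <D>, the suffix after <D> is empty, so FOLLOW(<D>) ⊇ FOLLOW(<S>) = {$}. Thus FOLLOW(<D>) = {$}.
For <D> → ε: FIRST(ε) = {ε}, so it goes in M[<D>, t] for t ∈ {}; since ε ∈ FIRST, also for every t ∈ FOLLOW(<D>) = {$}.
For <D> → p: FIRST(p) = {p}, so it goes in M[<D>, t] for t ∈ {p}.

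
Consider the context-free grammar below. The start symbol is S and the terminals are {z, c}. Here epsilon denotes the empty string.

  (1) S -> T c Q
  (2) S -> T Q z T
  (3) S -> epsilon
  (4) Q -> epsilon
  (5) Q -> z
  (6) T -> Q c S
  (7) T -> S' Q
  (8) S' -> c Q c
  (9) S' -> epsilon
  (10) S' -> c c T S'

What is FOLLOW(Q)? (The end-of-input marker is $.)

{$, c, z}

FIRST(Q) = {epsilon, z}
FIRST(S') = {epsilon, c}
FIRST(T) = {epsilon, c, z}  (via Q c S, S' Q)
FIRST(S) = {epsilon, c, z}  (via T c Q, T Q z T)
FOLLOW(S) includes $ since S is the start symbol.
FOLLOW(S): in T->Q c S, the suffix after S is empty, so FOLLOW(S) ⊇ FOLLOW(T) = {$, c, z}. Thus FOLLOW(S) = {$, c, z}.
FOLLOW(Q): in S->T c Q, the suffix after Q is empty, so FOLLOW(Q) ⊇ FOLLOW(S) = {$, c, z}; in S->T Q z T, Q is followed by z T with FIRST {z}; in T->Q c S, Q is followed by c S with FIRST {c}; in T->S' Q, the suffix after Q is empty, so FOLLOW(Q) ⊇ FOLLOW(T) = {$, c, z}; in S'->c Q c, Q is followed by c with FIRST {c}. Thus FOLLOW(Q) = {$, c, z}.
FOLLOW(T): in S->T c Q, T is followed by c Q with FIRST {c}; in S->T Q z T (occurrence 1), T is followed by Q z T with FIRST {z}; in S->T Q z T (occurrence 2), the suffix after T is empty, so FOLLOW(T) ⊇ FOLLOW(S) = {$, c, z}; in S'->c c T S', T is followed by S' with FIRST {epsilon, c}; in S'->c c T S', the suffix after T is nullable, so FOLLOW(T) ⊇ FOLLOW(S') = {$, c, z}. Thus FOLLOW(T) = {$, c, z}.
FOLLOW(S'): in T->S' Q, S' is followed by Q with FIRST {epsilon, z}; in T->S' Q, the suffix after S' is nullable, so FOLLOW(S') ⊇ FOLLOW(T) = {$, c, z}; in S'->c c T S', the suffix after S' is empty (adds nothing new). Thus FOLLOW(S') = {$, c, z}.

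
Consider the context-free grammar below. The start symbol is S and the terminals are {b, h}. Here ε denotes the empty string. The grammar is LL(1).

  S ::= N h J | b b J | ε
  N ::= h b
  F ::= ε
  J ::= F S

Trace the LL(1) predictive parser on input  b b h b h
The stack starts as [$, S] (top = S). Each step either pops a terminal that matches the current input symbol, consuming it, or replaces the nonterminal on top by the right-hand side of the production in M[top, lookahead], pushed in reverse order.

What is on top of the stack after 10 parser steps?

step 1: stack=$ S  input=b b h b h $  — expand S ::= b b J
step 2: stack=$ J b b  input=b b h b h $  — match b
step 3: stack=$ J b  input=b h b h $  — match b
step 4: stack=$ J  input=h b h $  — expand J ::= F S
step 5: stack=$ S F  input=h b h $  — expand F ::= ε
step 6: stack=$ S  input=h b h $  — expand S ::= N h J
step 7: stack=$ J h N  input=h b h $  — expand N ::= h b
step 8: stack=$ J h b h  input=h b h $  — match h
step 9: stack=$ J h b  input=b h $  — match b
step 10: stack=$ J h  input=h $  — match h
Stack after step 10: $ J (top = J).

J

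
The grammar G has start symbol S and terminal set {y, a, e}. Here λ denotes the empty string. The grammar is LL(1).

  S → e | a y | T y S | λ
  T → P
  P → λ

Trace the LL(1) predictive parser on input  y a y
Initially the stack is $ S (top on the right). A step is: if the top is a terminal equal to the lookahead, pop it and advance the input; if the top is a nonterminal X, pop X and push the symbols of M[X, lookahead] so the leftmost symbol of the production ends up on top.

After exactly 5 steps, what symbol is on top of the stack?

a

step 1: stack=$ S  input=y a y $  — expand S → T y S
step 2: stack=$ S y T  input=y a y $  — expand T → P
step 3: stack=$ S y P  input=y a y $  — expand P → λ
step 4: stack=$ S y  input=y a y $  — match y
step 5: stack=$ S  input=a y $  — expand S → a y
Stack after step 5: $ y a (top = a).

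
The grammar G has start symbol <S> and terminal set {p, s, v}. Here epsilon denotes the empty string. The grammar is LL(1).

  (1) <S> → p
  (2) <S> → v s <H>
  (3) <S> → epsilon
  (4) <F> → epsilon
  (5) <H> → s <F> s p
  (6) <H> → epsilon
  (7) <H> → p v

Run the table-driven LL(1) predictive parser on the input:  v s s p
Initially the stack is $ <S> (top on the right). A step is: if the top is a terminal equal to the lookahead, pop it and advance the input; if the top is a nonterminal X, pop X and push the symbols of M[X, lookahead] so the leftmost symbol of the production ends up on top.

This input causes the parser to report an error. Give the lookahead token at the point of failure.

p

step 1: stack=$ <S>  input=v s s p $  — expand <S> → v s <H>
step 2: stack=$ <H> s v  input=v s s p $  — match v
step 3: stack=$ <H> s  input=s s p $  — match s
step 4: stack=$ <H>  input=s p $  — expand <H> → s <F> s p
step 5: stack=$ p s <F> s  input=s p $  — match s
step 6: stack=$ p s <F>  input=p $  — error: M[<F>, p] is empty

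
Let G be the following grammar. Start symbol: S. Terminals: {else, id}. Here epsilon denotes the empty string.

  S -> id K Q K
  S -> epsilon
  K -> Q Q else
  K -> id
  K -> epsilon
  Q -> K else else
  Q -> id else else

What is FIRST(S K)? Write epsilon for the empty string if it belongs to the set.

{epsilon, else, id}

FIRST(S) = {epsilon, id}
FIRST(K) = {epsilon, else, id}  (via Q Q else)
FIRST(Q) = {else, id}  (via K else else)
FIRST(S K): take FIRST of each symbol in turn, carrying on past any symbol whose FIRST contains epsilon; result {epsilon, else, id}.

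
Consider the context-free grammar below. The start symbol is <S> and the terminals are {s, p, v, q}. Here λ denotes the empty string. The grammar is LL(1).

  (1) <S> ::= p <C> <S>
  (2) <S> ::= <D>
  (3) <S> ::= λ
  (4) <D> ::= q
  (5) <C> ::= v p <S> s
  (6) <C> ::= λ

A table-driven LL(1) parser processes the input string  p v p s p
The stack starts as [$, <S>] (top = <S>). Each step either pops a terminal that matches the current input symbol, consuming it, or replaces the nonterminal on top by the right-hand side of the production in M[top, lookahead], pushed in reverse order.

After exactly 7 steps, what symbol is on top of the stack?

<S>

     Stack            Input        Action
  1  $ <S>            p v p s p $  expand <S> ::= p <C> <S>
  2  $ <S> <C> p      p v p s p $  match p
  3  $ <S> <C>        v p s p $    expand <C> ::= v p <S> s
  4  $ <S> s <S> p v  v p s p $    match v
  5  $ <S> s <S> p    p s p $      match p
  6  $ <S> s <S>      s p $        expand <S> ::= λ
  7  $ <S> s          s p $        match s
Stack after step 7: $ <S> (top = <S>).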